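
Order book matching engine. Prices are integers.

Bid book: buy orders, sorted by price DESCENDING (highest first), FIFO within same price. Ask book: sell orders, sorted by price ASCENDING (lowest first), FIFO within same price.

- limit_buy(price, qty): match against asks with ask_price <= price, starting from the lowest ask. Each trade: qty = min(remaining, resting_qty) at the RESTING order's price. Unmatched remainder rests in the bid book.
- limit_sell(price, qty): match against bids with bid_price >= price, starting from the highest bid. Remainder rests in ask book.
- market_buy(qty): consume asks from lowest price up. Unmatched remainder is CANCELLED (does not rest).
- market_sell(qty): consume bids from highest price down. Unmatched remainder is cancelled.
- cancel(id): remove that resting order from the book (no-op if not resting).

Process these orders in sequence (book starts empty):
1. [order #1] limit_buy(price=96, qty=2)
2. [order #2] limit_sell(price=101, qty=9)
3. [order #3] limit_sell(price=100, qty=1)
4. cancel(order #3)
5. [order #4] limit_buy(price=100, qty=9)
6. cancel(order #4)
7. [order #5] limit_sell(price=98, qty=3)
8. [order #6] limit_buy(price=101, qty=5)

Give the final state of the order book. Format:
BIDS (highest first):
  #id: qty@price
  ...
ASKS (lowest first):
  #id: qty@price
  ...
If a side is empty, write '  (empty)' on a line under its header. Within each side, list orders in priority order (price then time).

After op 1 [order #1] limit_buy(price=96, qty=2): fills=none; bids=[#1:2@96] asks=[-]
After op 2 [order #2] limit_sell(price=101, qty=9): fills=none; bids=[#1:2@96] asks=[#2:9@101]
After op 3 [order #3] limit_sell(price=100, qty=1): fills=none; bids=[#1:2@96] asks=[#3:1@100 #2:9@101]
After op 4 cancel(order #3): fills=none; bids=[#1:2@96] asks=[#2:9@101]
After op 5 [order #4] limit_buy(price=100, qty=9): fills=none; bids=[#4:9@100 #1:2@96] asks=[#2:9@101]
After op 6 cancel(order #4): fills=none; bids=[#1:2@96] asks=[#2:9@101]
After op 7 [order #5] limit_sell(price=98, qty=3): fills=none; bids=[#1:2@96] asks=[#5:3@98 #2:9@101]
After op 8 [order #6] limit_buy(price=101, qty=5): fills=#6x#5:3@98 #6x#2:2@101; bids=[#1:2@96] asks=[#2:7@101]

Answer: BIDS (highest first):
  #1: 2@96
ASKS (lowest first):
  #2: 7@101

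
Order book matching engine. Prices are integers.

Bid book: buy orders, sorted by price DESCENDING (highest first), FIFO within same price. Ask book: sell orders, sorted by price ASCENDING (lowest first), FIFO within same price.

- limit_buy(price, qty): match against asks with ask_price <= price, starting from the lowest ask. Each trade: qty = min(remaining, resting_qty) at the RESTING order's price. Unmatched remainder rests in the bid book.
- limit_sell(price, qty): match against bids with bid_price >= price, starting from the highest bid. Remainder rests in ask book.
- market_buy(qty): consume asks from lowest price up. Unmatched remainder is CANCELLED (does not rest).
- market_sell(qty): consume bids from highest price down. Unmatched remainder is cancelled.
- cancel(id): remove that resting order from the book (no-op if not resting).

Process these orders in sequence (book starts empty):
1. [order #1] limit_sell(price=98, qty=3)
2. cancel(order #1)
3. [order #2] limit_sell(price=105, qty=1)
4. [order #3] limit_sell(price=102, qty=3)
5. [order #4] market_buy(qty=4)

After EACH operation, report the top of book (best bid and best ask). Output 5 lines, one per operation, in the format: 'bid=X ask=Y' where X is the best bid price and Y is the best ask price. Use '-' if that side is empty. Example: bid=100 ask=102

Answer: bid=- ask=98
bid=- ask=-
bid=- ask=105
bid=- ask=102
bid=- ask=-

Derivation:
After op 1 [order #1] limit_sell(price=98, qty=3): fills=none; bids=[-] asks=[#1:3@98]
After op 2 cancel(order #1): fills=none; bids=[-] asks=[-]
After op 3 [order #2] limit_sell(price=105, qty=1): fills=none; bids=[-] asks=[#2:1@105]
After op 4 [order #3] limit_sell(price=102, qty=3): fills=none; bids=[-] asks=[#3:3@102 #2:1@105]
After op 5 [order #4] market_buy(qty=4): fills=#4x#3:3@102 #4x#2:1@105; bids=[-] asks=[-]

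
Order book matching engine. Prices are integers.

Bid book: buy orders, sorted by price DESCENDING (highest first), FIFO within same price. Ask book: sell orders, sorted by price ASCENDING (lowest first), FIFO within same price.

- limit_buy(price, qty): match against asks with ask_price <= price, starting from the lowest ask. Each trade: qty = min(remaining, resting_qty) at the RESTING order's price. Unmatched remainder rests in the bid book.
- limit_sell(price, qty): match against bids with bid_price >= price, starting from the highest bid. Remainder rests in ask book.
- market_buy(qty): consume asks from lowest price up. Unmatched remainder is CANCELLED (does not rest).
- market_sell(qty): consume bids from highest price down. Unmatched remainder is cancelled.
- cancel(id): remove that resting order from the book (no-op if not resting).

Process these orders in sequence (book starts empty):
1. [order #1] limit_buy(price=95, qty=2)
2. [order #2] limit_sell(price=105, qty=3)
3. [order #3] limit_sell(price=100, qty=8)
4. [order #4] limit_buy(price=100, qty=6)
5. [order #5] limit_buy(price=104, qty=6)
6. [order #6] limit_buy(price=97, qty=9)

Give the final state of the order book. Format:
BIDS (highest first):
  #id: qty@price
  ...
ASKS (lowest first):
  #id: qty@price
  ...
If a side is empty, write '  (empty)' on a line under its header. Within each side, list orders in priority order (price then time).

After op 1 [order #1] limit_buy(price=95, qty=2): fills=none; bids=[#1:2@95] asks=[-]
After op 2 [order #2] limit_sell(price=105, qty=3): fills=none; bids=[#1:2@95] asks=[#2:3@105]
After op 3 [order #3] limit_sell(price=100, qty=8): fills=none; bids=[#1:2@95] asks=[#3:8@100 #2:3@105]
After op 4 [order #4] limit_buy(price=100, qty=6): fills=#4x#3:6@100; bids=[#1:2@95] asks=[#3:2@100 #2:3@105]
After op 5 [order #5] limit_buy(price=104, qty=6): fills=#5x#3:2@100; bids=[#5:4@104 #1:2@95] asks=[#2:3@105]
After op 6 [order #6] limit_buy(price=97, qty=9): fills=none; bids=[#5:4@104 #6:9@97 #1:2@95] asks=[#2:3@105]

Answer: BIDS (highest first):
  #5: 4@104
  #6: 9@97
  #1: 2@95
ASKS (lowest first):
  #2: 3@105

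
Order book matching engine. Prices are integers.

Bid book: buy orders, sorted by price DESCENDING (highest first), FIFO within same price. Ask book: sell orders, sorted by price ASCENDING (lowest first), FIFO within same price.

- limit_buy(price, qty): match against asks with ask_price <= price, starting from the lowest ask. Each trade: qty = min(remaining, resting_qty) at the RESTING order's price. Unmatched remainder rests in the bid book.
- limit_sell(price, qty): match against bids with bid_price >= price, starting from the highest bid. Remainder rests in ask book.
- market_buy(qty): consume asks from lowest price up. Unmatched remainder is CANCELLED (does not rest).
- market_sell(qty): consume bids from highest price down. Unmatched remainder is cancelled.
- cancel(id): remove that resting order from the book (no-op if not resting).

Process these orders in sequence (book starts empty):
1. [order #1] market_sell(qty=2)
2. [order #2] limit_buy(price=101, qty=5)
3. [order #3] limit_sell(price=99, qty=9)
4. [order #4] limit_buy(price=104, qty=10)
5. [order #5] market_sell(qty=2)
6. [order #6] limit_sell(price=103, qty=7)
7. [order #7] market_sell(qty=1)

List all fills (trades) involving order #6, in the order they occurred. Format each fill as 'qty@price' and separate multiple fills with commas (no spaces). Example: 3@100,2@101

Answer: 4@104

Derivation:
After op 1 [order #1] market_sell(qty=2): fills=none; bids=[-] asks=[-]
After op 2 [order #2] limit_buy(price=101, qty=5): fills=none; bids=[#2:5@101] asks=[-]
After op 3 [order #3] limit_sell(price=99, qty=9): fills=#2x#3:5@101; bids=[-] asks=[#3:4@99]
After op 4 [order #4] limit_buy(price=104, qty=10): fills=#4x#3:4@99; bids=[#4:6@104] asks=[-]
After op 5 [order #5] market_sell(qty=2): fills=#4x#5:2@104; bids=[#4:4@104] asks=[-]
After op 6 [order #6] limit_sell(price=103, qty=7): fills=#4x#6:4@104; bids=[-] asks=[#6:3@103]
After op 7 [order #7] market_sell(qty=1): fills=none; bids=[-] asks=[#6:3@103]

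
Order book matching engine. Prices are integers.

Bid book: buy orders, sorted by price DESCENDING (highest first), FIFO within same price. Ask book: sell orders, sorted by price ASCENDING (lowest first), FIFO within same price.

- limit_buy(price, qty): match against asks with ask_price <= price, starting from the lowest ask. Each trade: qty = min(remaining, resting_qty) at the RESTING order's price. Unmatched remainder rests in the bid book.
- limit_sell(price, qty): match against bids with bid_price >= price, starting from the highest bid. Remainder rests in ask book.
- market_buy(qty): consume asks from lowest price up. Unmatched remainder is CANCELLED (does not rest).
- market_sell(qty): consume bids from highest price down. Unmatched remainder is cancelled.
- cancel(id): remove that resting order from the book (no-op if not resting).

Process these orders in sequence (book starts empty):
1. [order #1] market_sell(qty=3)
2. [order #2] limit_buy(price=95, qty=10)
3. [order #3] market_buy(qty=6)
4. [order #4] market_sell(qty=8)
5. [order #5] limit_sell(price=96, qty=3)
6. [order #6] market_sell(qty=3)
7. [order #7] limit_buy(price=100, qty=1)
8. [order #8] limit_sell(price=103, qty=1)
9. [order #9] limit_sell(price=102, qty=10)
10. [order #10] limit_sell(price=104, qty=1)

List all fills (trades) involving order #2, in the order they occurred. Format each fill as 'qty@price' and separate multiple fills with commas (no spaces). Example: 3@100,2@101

After op 1 [order #1] market_sell(qty=3): fills=none; bids=[-] asks=[-]
After op 2 [order #2] limit_buy(price=95, qty=10): fills=none; bids=[#2:10@95] asks=[-]
After op 3 [order #3] market_buy(qty=6): fills=none; bids=[#2:10@95] asks=[-]
After op 4 [order #4] market_sell(qty=8): fills=#2x#4:8@95; bids=[#2:2@95] asks=[-]
After op 5 [order #5] limit_sell(price=96, qty=3): fills=none; bids=[#2:2@95] asks=[#5:3@96]
After op 6 [order #6] market_sell(qty=3): fills=#2x#6:2@95; bids=[-] asks=[#5:3@96]
After op 7 [order #7] limit_buy(price=100, qty=1): fills=#7x#5:1@96; bids=[-] asks=[#5:2@96]
After op 8 [order #8] limit_sell(price=103, qty=1): fills=none; bids=[-] asks=[#5:2@96 #8:1@103]
After op 9 [order #9] limit_sell(price=102, qty=10): fills=none; bids=[-] asks=[#5:2@96 #9:10@102 #8:1@103]
After op 10 [order #10] limit_sell(price=104, qty=1): fills=none; bids=[-] asks=[#5:2@96 #9:10@102 #8:1@103 #10:1@104]

Answer: 8@95,2@95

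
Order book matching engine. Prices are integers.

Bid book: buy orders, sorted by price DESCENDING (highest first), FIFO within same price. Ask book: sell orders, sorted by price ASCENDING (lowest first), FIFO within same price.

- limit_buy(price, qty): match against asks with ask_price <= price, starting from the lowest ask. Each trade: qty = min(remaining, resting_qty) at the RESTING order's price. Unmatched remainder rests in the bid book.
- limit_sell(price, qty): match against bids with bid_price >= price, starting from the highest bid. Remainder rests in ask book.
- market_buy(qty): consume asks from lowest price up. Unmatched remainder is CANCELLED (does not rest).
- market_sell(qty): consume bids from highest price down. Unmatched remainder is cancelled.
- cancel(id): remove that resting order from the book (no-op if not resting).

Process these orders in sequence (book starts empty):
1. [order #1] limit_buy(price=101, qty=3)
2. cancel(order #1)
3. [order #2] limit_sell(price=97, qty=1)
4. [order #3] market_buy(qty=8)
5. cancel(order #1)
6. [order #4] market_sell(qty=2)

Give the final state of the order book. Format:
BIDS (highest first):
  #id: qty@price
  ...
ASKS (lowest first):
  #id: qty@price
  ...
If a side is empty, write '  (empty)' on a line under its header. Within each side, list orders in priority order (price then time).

Answer: BIDS (highest first):
  (empty)
ASKS (lowest first):
  (empty)

Derivation:
After op 1 [order #1] limit_buy(price=101, qty=3): fills=none; bids=[#1:3@101] asks=[-]
After op 2 cancel(order #1): fills=none; bids=[-] asks=[-]
After op 3 [order #2] limit_sell(price=97, qty=1): fills=none; bids=[-] asks=[#2:1@97]
After op 4 [order #3] market_buy(qty=8): fills=#3x#2:1@97; bids=[-] asks=[-]
After op 5 cancel(order #1): fills=none; bids=[-] asks=[-]
After op 6 [order #4] market_sell(qty=2): fills=none; bids=[-] asks=[-]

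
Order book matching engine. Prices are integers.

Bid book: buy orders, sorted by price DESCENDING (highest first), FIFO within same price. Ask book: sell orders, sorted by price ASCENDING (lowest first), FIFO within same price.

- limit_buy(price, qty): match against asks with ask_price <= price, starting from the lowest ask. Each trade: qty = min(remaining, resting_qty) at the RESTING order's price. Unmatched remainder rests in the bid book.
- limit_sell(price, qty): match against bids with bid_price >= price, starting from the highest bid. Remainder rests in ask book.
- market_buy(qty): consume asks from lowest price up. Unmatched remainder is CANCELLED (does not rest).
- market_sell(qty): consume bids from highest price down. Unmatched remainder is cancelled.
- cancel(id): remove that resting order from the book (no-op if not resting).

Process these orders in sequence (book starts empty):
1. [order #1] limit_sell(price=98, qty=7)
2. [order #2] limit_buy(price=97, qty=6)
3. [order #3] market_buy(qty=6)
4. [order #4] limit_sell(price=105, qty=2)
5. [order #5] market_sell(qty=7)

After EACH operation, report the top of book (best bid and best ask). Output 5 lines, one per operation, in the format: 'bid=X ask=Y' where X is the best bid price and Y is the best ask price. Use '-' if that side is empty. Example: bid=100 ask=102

Answer: bid=- ask=98
bid=97 ask=98
bid=97 ask=98
bid=97 ask=98
bid=- ask=98

Derivation:
After op 1 [order #1] limit_sell(price=98, qty=7): fills=none; bids=[-] asks=[#1:7@98]
After op 2 [order #2] limit_buy(price=97, qty=6): fills=none; bids=[#2:6@97] asks=[#1:7@98]
After op 3 [order #3] market_buy(qty=6): fills=#3x#1:6@98; bids=[#2:6@97] asks=[#1:1@98]
After op 4 [order #4] limit_sell(price=105, qty=2): fills=none; bids=[#2:6@97] asks=[#1:1@98 #4:2@105]
After op 5 [order #5] market_sell(qty=7): fills=#2x#5:6@97; bids=[-] asks=[#1:1@98 #4:2@105]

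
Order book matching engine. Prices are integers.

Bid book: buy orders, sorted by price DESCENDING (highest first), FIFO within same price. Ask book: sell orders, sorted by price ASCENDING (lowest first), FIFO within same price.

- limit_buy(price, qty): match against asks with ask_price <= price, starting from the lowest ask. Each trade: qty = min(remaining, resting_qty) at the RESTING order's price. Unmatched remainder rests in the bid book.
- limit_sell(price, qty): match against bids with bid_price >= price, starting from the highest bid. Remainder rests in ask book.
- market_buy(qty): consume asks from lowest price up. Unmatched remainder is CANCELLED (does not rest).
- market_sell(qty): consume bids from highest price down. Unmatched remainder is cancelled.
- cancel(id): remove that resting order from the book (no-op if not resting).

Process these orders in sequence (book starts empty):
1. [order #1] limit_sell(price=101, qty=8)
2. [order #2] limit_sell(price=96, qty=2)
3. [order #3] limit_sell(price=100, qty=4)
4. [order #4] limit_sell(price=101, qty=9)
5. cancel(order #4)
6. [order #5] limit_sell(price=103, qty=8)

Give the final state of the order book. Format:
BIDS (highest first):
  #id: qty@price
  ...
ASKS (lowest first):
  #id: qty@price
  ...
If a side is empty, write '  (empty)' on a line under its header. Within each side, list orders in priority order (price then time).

After op 1 [order #1] limit_sell(price=101, qty=8): fills=none; bids=[-] asks=[#1:8@101]
After op 2 [order #2] limit_sell(price=96, qty=2): fills=none; bids=[-] asks=[#2:2@96 #1:8@101]
After op 3 [order #3] limit_sell(price=100, qty=4): fills=none; bids=[-] asks=[#2:2@96 #3:4@100 #1:8@101]
After op 4 [order #4] limit_sell(price=101, qty=9): fills=none; bids=[-] asks=[#2:2@96 #3:4@100 #1:8@101 #4:9@101]
After op 5 cancel(order #4): fills=none; bids=[-] asks=[#2:2@96 #3:4@100 #1:8@101]
After op 6 [order #5] limit_sell(price=103, qty=8): fills=none; bids=[-] asks=[#2:2@96 #3:4@100 #1:8@101 #5:8@103]

Answer: BIDS (highest first):
  (empty)
ASKS (lowest first):
  #2: 2@96
  #3: 4@100
  #1: 8@101
  #5: 8@103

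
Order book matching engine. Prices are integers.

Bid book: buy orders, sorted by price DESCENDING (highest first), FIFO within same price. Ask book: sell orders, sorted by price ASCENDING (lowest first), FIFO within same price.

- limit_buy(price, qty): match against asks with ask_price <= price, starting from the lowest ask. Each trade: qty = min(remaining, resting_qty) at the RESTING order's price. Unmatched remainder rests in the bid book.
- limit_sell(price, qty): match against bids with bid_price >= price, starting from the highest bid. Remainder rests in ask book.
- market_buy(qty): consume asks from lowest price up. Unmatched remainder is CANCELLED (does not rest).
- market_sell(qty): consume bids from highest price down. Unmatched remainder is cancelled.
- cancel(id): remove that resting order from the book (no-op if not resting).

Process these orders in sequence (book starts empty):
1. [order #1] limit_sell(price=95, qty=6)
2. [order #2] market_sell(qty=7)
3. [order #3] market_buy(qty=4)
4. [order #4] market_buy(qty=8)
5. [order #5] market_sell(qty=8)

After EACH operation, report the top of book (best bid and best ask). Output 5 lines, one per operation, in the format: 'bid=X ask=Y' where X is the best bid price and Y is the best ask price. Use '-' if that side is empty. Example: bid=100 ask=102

After op 1 [order #1] limit_sell(price=95, qty=6): fills=none; bids=[-] asks=[#1:6@95]
After op 2 [order #2] market_sell(qty=7): fills=none; bids=[-] asks=[#1:6@95]
After op 3 [order #3] market_buy(qty=4): fills=#3x#1:4@95; bids=[-] asks=[#1:2@95]
After op 4 [order #4] market_buy(qty=8): fills=#4x#1:2@95; bids=[-] asks=[-]
After op 5 [order #5] market_sell(qty=8): fills=none; bids=[-] asks=[-]

Answer: bid=- ask=95
bid=- ask=95
bid=- ask=95
bid=- ask=-
bid=- ask=-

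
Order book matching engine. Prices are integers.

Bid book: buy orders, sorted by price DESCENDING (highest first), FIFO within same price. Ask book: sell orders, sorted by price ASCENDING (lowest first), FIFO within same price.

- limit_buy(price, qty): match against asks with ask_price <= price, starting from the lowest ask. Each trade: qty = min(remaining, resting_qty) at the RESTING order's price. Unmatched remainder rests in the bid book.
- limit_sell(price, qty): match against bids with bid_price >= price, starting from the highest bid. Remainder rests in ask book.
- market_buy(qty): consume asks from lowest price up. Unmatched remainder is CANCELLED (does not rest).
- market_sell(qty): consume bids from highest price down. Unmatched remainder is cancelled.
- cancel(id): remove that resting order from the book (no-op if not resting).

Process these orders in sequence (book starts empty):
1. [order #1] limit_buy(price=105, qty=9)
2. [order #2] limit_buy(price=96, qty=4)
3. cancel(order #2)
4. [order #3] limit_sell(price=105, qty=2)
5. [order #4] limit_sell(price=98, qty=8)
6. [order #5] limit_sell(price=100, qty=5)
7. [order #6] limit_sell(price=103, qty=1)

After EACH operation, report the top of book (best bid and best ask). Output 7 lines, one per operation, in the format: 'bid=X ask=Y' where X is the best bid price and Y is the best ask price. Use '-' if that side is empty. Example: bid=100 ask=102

Answer: bid=105 ask=-
bid=105 ask=-
bid=105 ask=-
bid=105 ask=-
bid=- ask=98
bid=- ask=98
bid=- ask=98

Derivation:
After op 1 [order #1] limit_buy(price=105, qty=9): fills=none; bids=[#1:9@105] asks=[-]
After op 2 [order #2] limit_buy(price=96, qty=4): fills=none; bids=[#1:9@105 #2:4@96] asks=[-]
After op 3 cancel(order #2): fills=none; bids=[#1:9@105] asks=[-]
After op 4 [order #3] limit_sell(price=105, qty=2): fills=#1x#3:2@105; bids=[#1:7@105] asks=[-]
After op 5 [order #4] limit_sell(price=98, qty=8): fills=#1x#4:7@105; bids=[-] asks=[#4:1@98]
After op 6 [order #5] limit_sell(price=100, qty=5): fills=none; bids=[-] asks=[#4:1@98 #5:5@100]
After op 7 [order #6] limit_sell(price=103, qty=1): fills=none; bids=[-] asks=[#4:1@98 #5:5@100 #6:1@103]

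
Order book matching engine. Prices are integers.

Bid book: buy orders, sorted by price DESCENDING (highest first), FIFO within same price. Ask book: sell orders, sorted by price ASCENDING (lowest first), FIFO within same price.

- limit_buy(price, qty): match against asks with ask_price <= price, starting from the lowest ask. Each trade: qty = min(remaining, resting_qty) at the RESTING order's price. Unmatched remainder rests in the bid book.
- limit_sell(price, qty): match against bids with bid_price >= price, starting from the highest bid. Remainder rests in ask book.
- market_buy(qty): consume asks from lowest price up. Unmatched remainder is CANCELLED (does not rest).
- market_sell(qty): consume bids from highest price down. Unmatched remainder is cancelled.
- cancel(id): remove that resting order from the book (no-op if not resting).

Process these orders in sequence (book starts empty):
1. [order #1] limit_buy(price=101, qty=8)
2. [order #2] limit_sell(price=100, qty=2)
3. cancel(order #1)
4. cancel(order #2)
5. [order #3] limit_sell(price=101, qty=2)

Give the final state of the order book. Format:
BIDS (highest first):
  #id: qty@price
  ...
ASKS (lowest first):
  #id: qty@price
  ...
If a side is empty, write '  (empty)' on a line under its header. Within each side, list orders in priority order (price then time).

Answer: BIDS (highest first):
  (empty)
ASKS (lowest first):
  #3: 2@101

Derivation:
After op 1 [order #1] limit_buy(price=101, qty=8): fills=none; bids=[#1:8@101] asks=[-]
After op 2 [order #2] limit_sell(price=100, qty=2): fills=#1x#2:2@101; bids=[#1:6@101] asks=[-]
After op 3 cancel(order #1): fills=none; bids=[-] asks=[-]
After op 4 cancel(order #2): fills=none; bids=[-] asks=[-]
After op 5 [order #3] limit_sell(price=101, qty=2): fills=none; bids=[-] asks=[#3:2@101]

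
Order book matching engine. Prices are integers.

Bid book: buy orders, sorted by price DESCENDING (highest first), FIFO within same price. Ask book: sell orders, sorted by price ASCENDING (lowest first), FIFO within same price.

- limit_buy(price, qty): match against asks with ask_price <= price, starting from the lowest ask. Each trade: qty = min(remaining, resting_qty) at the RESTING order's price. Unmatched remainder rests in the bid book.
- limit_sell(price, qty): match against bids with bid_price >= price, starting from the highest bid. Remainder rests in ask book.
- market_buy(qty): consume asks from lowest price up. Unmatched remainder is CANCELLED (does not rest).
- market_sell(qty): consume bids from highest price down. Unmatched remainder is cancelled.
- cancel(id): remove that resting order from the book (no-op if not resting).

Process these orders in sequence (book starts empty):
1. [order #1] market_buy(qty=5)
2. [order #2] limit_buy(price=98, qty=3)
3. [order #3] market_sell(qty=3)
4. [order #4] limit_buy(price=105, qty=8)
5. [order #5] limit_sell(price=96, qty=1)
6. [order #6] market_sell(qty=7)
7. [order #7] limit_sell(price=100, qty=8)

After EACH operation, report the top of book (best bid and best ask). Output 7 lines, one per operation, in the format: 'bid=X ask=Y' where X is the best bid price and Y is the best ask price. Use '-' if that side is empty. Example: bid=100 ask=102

Answer: bid=- ask=-
bid=98 ask=-
bid=- ask=-
bid=105 ask=-
bid=105 ask=-
bid=- ask=-
bid=- ask=100

Derivation:
After op 1 [order #1] market_buy(qty=5): fills=none; bids=[-] asks=[-]
After op 2 [order #2] limit_buy(price=98, qty=3): fills=none; bids=[#2:3@98] asks=[-]
After op 3 [order #3] market_sell(qty=3): fills=#2x#3:3@98; bids=[-] asks=[-]
After op 4 [order #4] limit_buy(price=105, qty=8): fills=none; bids=[#4:8@105] asks=[-]
After op 5 [order #5] limit_sell(price=96, qty=1): fills=#4x#5:1@105; bids=[#4:7@105] asks=[-]
After op 6 [order #6] market_sell(qty=7): fills=#4x#6:7@105; bids=[-] asks=[-]
After op 7 [order #7] limit_sell(price=100, qty=8): fills=none; bids=[-] asks=[#7:8@100]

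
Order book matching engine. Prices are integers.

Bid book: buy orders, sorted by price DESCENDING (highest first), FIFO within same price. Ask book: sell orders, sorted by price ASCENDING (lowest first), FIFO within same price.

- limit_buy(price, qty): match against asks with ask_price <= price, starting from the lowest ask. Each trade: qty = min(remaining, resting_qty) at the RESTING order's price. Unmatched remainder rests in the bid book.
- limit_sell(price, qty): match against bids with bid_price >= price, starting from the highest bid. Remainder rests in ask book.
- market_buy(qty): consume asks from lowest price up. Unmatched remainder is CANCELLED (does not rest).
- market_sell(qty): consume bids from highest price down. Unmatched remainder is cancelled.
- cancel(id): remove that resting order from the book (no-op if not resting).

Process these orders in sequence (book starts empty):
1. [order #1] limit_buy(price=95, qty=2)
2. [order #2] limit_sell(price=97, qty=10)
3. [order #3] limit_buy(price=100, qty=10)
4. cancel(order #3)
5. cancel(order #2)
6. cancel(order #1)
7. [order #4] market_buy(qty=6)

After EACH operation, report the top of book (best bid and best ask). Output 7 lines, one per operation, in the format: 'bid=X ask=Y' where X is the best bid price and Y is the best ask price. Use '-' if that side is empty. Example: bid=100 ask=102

After op 1 [order #1] limit_buy(price=95, qty=2): fills=none; bids=[#1:2@95] asks=[-]
After op 2 [order #2] limit_sell(price=97, qty=10): fills=none; bids=[#1:2@95] asks=[#2:10@97]
After op 3 [order #3] limit_buy(price=100, qty=10): fills=#3x#2:10@97; bids=[#1:2@95] asks=[-]
After op 4 cancel(order #3): fills=none; bids=[#1:2@95] asks=[-]
After op 5 cancel(order #2): fills=none; bids=[#1:2@95] asks=[-]
After op 6 cancel(order #1): fills=none; bids=[-] asks=[-]
After op 7 [order #4] market_buy(qty=6): fills=none; bids=[-] asks=[-]

Answer: bid=95 ask=-
bid=95 ask=97
bid=95 ask=-
bid=95 ask=-
bid=95 ask=-
bid=- ask=-
bid=- ask=-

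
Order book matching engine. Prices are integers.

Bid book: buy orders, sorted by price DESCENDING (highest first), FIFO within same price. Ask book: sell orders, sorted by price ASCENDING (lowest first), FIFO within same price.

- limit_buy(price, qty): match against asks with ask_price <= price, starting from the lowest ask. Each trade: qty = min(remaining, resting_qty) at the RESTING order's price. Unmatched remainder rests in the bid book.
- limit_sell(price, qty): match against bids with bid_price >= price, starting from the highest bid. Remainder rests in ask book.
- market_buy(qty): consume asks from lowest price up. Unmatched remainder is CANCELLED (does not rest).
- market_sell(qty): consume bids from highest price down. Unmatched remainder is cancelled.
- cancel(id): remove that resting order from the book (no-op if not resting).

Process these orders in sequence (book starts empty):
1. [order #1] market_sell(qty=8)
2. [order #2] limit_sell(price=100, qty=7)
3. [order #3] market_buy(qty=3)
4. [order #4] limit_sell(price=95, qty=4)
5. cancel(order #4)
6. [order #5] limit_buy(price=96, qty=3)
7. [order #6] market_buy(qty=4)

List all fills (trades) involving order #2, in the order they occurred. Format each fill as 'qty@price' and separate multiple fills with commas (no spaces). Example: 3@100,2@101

Answer: 3@100,4@100

Derivation:
After op 1 [order #1] market_sell(qty=8): fills=none; bids=[-] asks=[-]
After op 2 [order #2] limit_sell(price=100, qty=7): fills=none; bids=[-] asks=[#2:7@100]
After op 3 [order #3] market_buy(qty=3): fills=#3x#2:3@100; bids=[-] asks=[#2:4@100]
After op 4 [order #4] limit_sell(price=95, qty=4): fills=none; bids=[-] asks=[#4:4@95 #2:4@100]
After op 5 cancel(order #4): fills=none; bids=[-] asks=[#2:4@100]
After op 6 [order #5] limit_buy(price=96, qty=3): fills=none; bids=[#5:3@96] asks=[#2:4@100]
After op 7 [order #6] market_buy(qty=4): fills=#6x#2:4@100; bids=[#5:3@96] asks=[-]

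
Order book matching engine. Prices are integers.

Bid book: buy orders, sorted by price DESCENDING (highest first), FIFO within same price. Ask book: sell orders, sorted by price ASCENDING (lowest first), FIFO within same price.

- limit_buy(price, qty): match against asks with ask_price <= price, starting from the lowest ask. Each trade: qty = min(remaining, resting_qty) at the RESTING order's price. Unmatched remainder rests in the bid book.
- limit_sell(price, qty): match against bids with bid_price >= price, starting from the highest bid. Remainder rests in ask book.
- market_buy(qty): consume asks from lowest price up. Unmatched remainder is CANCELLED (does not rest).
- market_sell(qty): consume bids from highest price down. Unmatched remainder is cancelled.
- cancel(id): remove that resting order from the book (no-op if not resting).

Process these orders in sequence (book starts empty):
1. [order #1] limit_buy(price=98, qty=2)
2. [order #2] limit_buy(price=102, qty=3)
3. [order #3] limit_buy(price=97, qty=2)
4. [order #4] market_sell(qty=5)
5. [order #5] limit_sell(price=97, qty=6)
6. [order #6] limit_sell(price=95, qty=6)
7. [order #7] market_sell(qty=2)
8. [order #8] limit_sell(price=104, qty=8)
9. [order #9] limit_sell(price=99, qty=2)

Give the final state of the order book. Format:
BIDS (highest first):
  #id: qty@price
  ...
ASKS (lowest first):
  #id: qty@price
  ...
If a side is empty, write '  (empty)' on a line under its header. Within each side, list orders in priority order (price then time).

After op 1 [order #1] limit_buy(price=98, qty=2): fills=none; bids=[#1:2@98] asks=[-]
After op 2 [order #2] limit_buy(price=102, qty=3): fills=none; bids=[#2:3@102 #1:2@98] asks=[-]
After op 3 [order #3] limit_buy(price=97, qty=2): fills=none; bids=[#2:3@102 #1:2@98 #3:2@97] asks=[-]
After op 4 [order #4] market_sell(qty=5): fills=#2x#4:3@102 #1x#4:2@98; bids=[#3:2@97] asks=[-]
After op 5 [order #5] limit_sell(price=97, qty=6): fills=#3x#5:2@97; bids=[-] asks=[#5:4@97]
After op 6 [order #6] limit_sell(price=95, qty=6): fills=none; bids=[-] asks=[#6:6@95 #5:4@97]
After op 7 [order #7] market_sell(qty=2): fills=none; bids=[-] asks=[#6:6@95 #5:4@97]
After op 8 [order #8] limit_sell(price=104, qty=8): fills=none; bids=[-] asks=[#6:6@95 #5:4@97 #8:8@104]
After op 9 [order #9] limit_sell(price=99, qty=2): fills=none; bids=[-] asks=[#6:6@95 #5:4@97 #9:2@99 #8:8@104]

Answer: BIDS (highest first):
  (empty)
ASKS (lowest first):
  #6: 6@95
  #5: 4@97
  #9: 2@99
  #8: 8@104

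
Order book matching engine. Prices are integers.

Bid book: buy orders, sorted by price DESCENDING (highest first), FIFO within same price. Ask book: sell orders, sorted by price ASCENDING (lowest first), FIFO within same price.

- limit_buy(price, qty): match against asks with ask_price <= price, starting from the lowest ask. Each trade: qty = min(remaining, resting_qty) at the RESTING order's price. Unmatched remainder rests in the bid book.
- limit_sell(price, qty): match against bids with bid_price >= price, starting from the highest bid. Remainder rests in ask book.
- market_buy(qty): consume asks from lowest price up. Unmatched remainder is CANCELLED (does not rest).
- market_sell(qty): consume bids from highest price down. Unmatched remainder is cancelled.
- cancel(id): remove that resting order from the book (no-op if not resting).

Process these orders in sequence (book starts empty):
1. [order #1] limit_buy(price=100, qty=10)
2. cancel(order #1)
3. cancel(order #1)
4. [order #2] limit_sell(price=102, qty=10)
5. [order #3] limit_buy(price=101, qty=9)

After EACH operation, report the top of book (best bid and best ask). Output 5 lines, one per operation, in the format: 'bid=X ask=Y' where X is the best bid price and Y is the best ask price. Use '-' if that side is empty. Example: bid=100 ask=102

After op 1 [order #1] limit_buy(price=100, qty=10): fills=none; bids=[#1:10@100] asks=[-]
After op 2 cancel(order #1): fills=none; bids=[-] asks=[-]
After op 3 cancel(order #1): fills=none; bids=[-] asks=[-]
After op 4 [order #2] limit_sell(price=102, qty=10): fills=none; bids=[-] asks=[#2:10@102]
After op 5 [order #3] limit_buy(price=101, qty=9): fills=none; bids=[#3:9@101] asks=[#2:10@102]

Answer: bid=100 ask=-
bid=- ask=-
bid=- ask=-
bid=- ask=102
bid=101 ask=102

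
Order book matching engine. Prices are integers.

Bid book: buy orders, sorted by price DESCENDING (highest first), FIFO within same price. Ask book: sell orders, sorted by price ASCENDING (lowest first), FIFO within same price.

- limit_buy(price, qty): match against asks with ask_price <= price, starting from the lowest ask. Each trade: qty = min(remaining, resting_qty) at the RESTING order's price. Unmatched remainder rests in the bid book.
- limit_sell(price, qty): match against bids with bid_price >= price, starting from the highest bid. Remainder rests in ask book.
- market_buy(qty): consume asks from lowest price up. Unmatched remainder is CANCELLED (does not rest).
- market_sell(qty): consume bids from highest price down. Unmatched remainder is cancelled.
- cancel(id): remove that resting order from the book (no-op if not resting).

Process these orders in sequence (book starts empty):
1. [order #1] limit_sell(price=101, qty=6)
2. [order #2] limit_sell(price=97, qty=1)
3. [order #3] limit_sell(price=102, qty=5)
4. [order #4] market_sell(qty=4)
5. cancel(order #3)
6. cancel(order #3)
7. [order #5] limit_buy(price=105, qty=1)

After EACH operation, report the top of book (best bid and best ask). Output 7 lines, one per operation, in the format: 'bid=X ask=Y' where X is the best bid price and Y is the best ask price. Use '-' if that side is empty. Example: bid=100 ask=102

Answer: bid=- ask=101
bid=- ask=97
bid=- ask=97
bid=- ask=97
bid=- ask=97
bid=- ask=97
bid=- ask=101

Derivation:
After op 1 [order #1] limit_sell(price=101, qty=6): fills=none; bids=[-] asks=[#1:6@101]
After op 2 [order #2] limit_sell(price=97, qty=1): fills=none; bids=[-] asks=[#2:1@97 #1:6@101]
After op 3 [order #3] limit_sell(price=102, qty=5): fills=none; bids=[-] asks=[#2:1@97 #1:6@101 #3:5@102]
After op 4 [order #4] market_sell(qty=4): fills=none; bids=[-] asks=[#2:1@97 #1:6@101 #3:5@102]
After op 5 cancel(order #3): fills=none; bids=[-] asks=[#2:1@97 #1:6@101]
After op 6 cancel(order #3): fills=none; bids=[-] asks=[#2:1@97 #1:6@101]
After op 7 [order #5] limit_buy(price=105, qty=1): fills=#5x#2:1@97; bids=[-] asks=[#1:6@101]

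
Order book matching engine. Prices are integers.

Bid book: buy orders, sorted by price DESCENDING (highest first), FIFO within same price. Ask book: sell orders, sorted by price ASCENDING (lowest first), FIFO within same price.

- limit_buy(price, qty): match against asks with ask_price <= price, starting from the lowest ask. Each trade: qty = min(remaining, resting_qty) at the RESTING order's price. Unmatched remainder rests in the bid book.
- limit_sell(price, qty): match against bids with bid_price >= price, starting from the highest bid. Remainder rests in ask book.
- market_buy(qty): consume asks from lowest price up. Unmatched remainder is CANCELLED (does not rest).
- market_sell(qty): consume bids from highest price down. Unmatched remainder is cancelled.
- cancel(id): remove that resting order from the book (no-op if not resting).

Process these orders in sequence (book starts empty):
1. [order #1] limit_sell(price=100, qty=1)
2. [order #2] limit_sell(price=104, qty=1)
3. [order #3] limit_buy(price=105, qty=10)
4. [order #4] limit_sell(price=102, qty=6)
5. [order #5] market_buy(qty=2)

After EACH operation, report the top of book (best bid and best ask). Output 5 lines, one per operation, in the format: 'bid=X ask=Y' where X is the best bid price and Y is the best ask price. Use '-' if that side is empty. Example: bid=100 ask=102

After op 1 [order #1] limit_sell(price=100, qty=1): fills=none; bids=[-] asks=[#1:1@100]
After op 2 [order #2] limit_sell(price=104, qty=1): fills=none; bids=[-] asks=[#1:1@100 #2:1@104]
After op 3 [order #3] limit_buy(price=105, qty=10): fills=#3x#1:1@100 #3x#2:1@104; bids=[#3:8@105] asks=[-]
After op 4 [order #4] limit_sell(price=102, qty=6): fills=#3x#4:6@105; bids=[#3:2@105] asks=[-]
After op 5 [order #5] market_buy(qty=2): fills=none; bids=[#3:2@105] asks=[-]

Answer: bid=- ask=100
bid=- ask=100
bid=105 ask=-
bid=105 ask=-
bid=105 ask=-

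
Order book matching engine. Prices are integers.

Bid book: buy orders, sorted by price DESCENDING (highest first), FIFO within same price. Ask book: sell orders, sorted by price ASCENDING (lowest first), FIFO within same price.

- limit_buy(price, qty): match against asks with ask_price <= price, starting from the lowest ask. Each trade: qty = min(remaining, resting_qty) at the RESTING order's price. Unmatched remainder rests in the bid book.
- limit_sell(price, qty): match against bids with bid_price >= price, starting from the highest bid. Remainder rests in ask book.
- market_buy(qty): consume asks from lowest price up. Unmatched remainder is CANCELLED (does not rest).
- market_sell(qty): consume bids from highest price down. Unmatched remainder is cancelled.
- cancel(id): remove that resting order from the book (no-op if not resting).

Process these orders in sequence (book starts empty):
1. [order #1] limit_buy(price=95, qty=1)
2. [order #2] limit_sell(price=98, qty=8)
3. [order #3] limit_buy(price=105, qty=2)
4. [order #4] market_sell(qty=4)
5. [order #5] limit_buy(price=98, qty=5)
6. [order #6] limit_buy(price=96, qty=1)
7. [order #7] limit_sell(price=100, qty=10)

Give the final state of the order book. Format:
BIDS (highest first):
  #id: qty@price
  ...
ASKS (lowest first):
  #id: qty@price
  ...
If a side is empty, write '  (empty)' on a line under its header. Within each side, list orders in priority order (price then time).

After op 1 [order #1] limit_buy(price=95, qty=1): fills=none; bids=[#1:1@95] asks=[-]
After op 2 [order #2] limit_sell(price=98, qty=8): fills=none; bids=[#1:1@95] asks=[#2:8@98]
After op 3 [order #3] limit_buy(price=105, qty=2): fills=#3x#2:2@98; bids=[#1:1@95] asks=[#2:6@98]
After op 4 [order #4] market_sell(qty=4): fills=#1x#4:1@95; bids=[-] asks=[#2:6@98]
After op 5 [order #5] limit_buy(price=98, qty=5): fills=#5x#2:5@98; bids=[-] asks=[#2:1@98]
After op 6 [order #6] limit_buy(price=96, qty=1): fills=none; bids=[#6:1@96] asks=[#2:1@98]
After op 7 [order #7] limit_sell(price=100, qty=10): fills=none; bids=[#6:1@96] asks=[#2:1@98 #7:10@100]

Answer: BIDS (highest first):
  #6: 1@96
ASKS (lowest first):
  #2: 1@98
  #7: 10@100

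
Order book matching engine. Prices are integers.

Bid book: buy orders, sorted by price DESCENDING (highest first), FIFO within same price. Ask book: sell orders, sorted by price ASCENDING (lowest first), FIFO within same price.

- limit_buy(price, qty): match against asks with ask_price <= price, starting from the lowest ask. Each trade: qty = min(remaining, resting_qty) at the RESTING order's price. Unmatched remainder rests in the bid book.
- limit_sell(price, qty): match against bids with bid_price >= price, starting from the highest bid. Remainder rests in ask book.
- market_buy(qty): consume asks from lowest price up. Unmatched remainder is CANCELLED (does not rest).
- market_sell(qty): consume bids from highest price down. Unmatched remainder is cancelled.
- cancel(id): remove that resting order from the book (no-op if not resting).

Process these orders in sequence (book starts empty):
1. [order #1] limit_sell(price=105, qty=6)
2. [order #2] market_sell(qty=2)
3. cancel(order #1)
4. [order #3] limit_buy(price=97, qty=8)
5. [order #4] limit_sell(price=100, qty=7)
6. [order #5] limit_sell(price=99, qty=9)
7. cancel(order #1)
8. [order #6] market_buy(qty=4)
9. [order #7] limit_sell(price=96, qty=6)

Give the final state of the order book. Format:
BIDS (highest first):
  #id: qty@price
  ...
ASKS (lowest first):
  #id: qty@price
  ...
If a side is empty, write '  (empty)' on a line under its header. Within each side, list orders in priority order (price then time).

After op 1 [order #1] limit_sell(price=105, qty=6): fills=none; bids=[-] asks=[#1:6@105]
After op 2 [order #2] market_sell(qty=2): fills=none; bids=[-] asks=[#1:6@105]
After op 3 cancel(order #1): fills=none; bids=[-] asks=[-]
After op 4 [order #3] limit_buy(price=97, qty=8): fills=none; bids=[#3:8@97] asks=[-]
After op 5 [order #4] limit_sell(price=100, qty=7): fills=none; bids=[#3:8@97] asks=[#4:7@100]
After op 6 [order #5] limit_sell(price=99, qty=9): fills=none; bids=[#3:8@97] asks=[#5:9@99 #4:7@100]
After op 7 cancel(order #1): fills=none; bids=[#3:8@97] asks=[#5:9@99 #4:7@100]
After op 8 [order #6] market_buy(qty=4): fills=#6x#5:4@99; bids=[#3:8@97] asks=[#5:5@99 #4:7@100]
After op 9 [order #7] limit_sell(price=96, qty=6): fills=#3x#7:6@97; bids=[#3:2@97] asks=[#5:5@99 #4:7@100]

Answer: BIDS (highest first):
  #3: 2@97
ASKS (lowest first):
  #5: 5@99
  #4: 7@100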